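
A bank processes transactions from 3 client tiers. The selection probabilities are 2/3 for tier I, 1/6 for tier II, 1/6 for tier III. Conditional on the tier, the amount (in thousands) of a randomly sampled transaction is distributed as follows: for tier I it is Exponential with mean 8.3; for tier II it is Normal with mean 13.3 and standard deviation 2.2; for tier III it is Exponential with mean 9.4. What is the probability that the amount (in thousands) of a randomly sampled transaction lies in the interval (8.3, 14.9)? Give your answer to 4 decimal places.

0.2951

Conditional on each tier, P(8.3 < X < 14.9): I: 0.201782; II: 0.754949; III: 0.208623.
By total probability, P(8.3 < X < 14.9) = 0.666667·0.201782 + 0.166667·0.754949 + 0.166667·0.208623 = 0.295117.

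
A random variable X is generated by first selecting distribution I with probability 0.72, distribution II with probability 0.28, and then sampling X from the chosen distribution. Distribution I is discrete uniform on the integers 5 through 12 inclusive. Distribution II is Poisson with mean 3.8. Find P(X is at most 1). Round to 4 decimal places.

Conditional on each component, P(X ≤ 1): I: 0; II: 0.10738.
By total probability, P(X ≤ 1) = 0.72·0 + 0.28·0.10738 = 0.0300663.

0.0301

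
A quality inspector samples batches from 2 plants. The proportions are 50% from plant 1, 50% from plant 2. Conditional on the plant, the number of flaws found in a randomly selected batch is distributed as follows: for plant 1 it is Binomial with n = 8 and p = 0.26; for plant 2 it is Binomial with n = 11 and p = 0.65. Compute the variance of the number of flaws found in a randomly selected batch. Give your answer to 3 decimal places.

8.447

Per component, 1: μ=2.08, E[X²]=5.8656; 2: μ=7.15, E[X²]=53.625.
E[X] = 0.5·2.08 + 0.5·7.15 = 4.615.
E[X²] = 0.5·5.8656 + 0.5·53.625 = 29.7453.
Var(X) = E[X²] − (E[X])² = 29.7453 − 21.2982 = 8.44707.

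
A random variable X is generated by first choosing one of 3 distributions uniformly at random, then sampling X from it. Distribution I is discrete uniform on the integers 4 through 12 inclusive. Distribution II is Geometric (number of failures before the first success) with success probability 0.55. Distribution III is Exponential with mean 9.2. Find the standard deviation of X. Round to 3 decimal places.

6.680

Per component, I: μ=8, E[X²]=70.6667; II: μ=0.818182, E[X²]=2.15702; III: μ=9.2, E[X²]=169.28.
E[X] = 0.333333·8 + 0.333333·0.818182 + 0.333333·9.2 = 6.00606.
E[X²] = 0.333333·70.6667 + 0.333333·2.15702 + 0.333333·169.28 = 80.7012.
Var(X) = E[X²] − (E[X])² = 80.7012 − 36.0728 = 44.6285.
SD(X) = √44.6285 = 6.68045.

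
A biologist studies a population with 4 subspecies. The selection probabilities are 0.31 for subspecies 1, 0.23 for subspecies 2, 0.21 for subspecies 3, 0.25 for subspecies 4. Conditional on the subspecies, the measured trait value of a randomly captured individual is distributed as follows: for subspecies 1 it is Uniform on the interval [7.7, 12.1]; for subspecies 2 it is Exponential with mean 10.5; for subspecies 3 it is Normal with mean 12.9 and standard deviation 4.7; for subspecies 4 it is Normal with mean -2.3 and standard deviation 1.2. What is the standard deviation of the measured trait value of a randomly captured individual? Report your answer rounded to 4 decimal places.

8.0518

Per component, 1: μ=9.9, E[X²]=99.6233; 2: μ=10.5, E[X²]=220.5; 3: μ=12.9, E[X²]=188.5; 4: μ=-2.3, E[X²]=6.73.
E[X] = 0.31·9.9 + 0.23·10.5 + 0.21·12.9 + 0.25·-2.3 = 7.618.
E[X²] = 0.31·99.6233 + 0.23·220.5 + 0.21·188.5 + 0.25·6.73 = 122.866.
Var(X) = E[X²] − (E[X])² = 122.866 − 58.0339 = 64.8318.
SD(X) = √64.8318 = 8.05182.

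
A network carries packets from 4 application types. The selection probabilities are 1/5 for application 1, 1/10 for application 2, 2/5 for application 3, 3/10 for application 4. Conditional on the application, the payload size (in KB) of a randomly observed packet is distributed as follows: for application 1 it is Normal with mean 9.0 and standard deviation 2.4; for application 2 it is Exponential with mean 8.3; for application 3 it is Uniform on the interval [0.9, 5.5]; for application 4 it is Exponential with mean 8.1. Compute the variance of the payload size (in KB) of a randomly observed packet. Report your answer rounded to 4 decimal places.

Per component, 1: μ=9, E[X²]=86.76; 2: μ=8.3, E[X²]=137.78; 3: μ=3.2, E[X²]=12.0033; 4: μ=8.1, E[X²]=131.22.
E[X] = 0.2·9 + 0.1·8.3 + 0.4·3.2 + 0.3·8.1 = 6.34.
E[X²] = 0.2·86.76 + 0.1·137.78 + 0.4·12.0033 + 0.3·131.22 = 75.2973.
Var(X) = E[X²] − (E[X])² = 75.2973 − 40.1956 = 35.1017.

35.1017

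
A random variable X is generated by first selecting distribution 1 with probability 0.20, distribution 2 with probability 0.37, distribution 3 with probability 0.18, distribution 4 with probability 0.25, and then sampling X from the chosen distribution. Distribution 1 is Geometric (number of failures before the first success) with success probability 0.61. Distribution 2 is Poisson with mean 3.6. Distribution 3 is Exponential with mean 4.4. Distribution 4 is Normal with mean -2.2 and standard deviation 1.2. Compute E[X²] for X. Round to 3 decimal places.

For each component E[X²] = Var + (mean)², giving 1: 1.45687; 2: 16.56; 3: 38.72; 4: 6.28.
Overall E[X²] = 0.2·1.45687 + 0.37·16.56 + 0.18·38.72 + 0.25·6.28 = 14.9582.

14.958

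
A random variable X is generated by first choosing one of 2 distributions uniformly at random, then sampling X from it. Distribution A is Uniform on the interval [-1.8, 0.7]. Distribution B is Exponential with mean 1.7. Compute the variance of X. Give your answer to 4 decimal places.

Per component, A: μ=-0.55, E[X²]=0.823333; B: μ=1.7, E[X²]=5.78.
E[X] = 0.5·-0.55 + 0.5·1.7 = 0.575.
E[X²] = 0.5·0.823333 + 0.5·5.78 = 3.30167.
Var(X) = E[X²] − (E[X])² = 3.30167 − 0.330625 = 2.97104.

2.9710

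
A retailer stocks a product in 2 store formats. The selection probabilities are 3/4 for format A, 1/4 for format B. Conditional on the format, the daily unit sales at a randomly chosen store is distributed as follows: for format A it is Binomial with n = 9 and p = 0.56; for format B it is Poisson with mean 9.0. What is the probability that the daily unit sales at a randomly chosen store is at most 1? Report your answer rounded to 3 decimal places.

0.006

Conditional on each format, P(X ≤ 1): A: 0.00769843; B: 0.0012341.
By total probability, P(X ≤ 1) = 0.75·0.00769843 + 0.25·0.0012341 = 0.00608234.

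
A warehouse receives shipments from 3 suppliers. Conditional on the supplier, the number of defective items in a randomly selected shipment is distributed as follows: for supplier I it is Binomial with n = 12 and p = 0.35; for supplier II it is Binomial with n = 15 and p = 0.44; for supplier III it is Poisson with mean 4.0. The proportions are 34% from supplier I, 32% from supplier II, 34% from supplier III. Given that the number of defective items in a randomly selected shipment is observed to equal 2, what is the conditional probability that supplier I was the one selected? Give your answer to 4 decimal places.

Likelihoods P(X=2 | ·): I: 0.108846; II: 0.0108278; III: 0.146525.
Posterior ∝ prior × likelihood. Numerator for I: 0.34·0.108846 = 0.0370077.
Normalizing constant: 0.34·0.108846 + 0.32·0.0108278 + 0.34·0.146525 = 0.0902912.
P(I | observation) = 0.0370077 / 0.0902912 = 0.409871.

0.4099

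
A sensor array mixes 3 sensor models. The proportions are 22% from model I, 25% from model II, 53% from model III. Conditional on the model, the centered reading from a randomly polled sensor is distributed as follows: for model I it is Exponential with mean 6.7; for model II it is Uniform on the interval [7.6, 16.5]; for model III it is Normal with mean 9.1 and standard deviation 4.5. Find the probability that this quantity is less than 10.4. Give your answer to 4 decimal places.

Conditional on each model, P(X < 10.4): I: 0.788227; II: 0.314607; III: 0.613667.
By total probability, P(X < 10.4) = 0.22·0.788227 + 0.25·0.314607 + 0.53·0.613667 = 0.577305.

0.5773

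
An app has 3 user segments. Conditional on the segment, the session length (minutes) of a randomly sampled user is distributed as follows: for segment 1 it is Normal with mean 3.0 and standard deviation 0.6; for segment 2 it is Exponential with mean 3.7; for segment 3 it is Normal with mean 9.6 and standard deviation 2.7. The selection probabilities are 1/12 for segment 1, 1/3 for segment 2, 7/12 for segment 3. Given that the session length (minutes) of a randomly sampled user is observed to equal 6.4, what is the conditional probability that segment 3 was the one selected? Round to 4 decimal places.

0.7277

Likelihoods f(6.4 | ·): 1: 7.07815e-08; 2: 0.0479277; 3: 0.0732028.
Posterior ∝ prior × likelihood. Numerator for 3: 0.583333·0.0732028 = 0.0427016.
Normalizing constant: 0.0833333·7.07815e-08 + 0.333333·0.0479277 + 0.583333·0.0732028 = 0.0586775.
P(3 | observation) = 0.0427016 / 0.0586775 = 0.727734.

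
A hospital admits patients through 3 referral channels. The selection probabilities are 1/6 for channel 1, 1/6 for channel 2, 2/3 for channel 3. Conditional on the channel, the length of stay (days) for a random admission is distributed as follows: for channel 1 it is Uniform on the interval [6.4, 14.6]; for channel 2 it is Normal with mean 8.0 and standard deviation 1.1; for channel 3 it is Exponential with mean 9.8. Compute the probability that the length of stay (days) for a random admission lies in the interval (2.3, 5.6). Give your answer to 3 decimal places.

0.153

Conditional on each channel, P(2.3 < X < 5.6): 1: 0; 2: 0.0145614; 3: 0.226095.
By total probability, P(2.3 < X < 5.6) = 0.166667·0 + 0.166667·0.0145614 + 0.666667·0.226095 = 0.153157.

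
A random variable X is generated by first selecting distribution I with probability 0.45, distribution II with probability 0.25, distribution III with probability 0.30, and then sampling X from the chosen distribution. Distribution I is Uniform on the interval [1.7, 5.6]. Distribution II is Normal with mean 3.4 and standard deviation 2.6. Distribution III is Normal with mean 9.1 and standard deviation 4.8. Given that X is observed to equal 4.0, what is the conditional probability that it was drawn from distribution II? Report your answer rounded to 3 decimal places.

Likelihoods f(4.0 | ·): I: 0.25641; II: 0.149408; III: 0.0472639.
Posterior ∝ prior × likelihood. Numerator for II: 0.25·0.149408 = 0.0373519.
Normalizing constant: 0.45·0.25641 + 0.25·0.149408 + 0.3·0.0472639 = 0.166916.
P(II | observation) = 0.0373519 / 0.166916 = 0.223777.

0.224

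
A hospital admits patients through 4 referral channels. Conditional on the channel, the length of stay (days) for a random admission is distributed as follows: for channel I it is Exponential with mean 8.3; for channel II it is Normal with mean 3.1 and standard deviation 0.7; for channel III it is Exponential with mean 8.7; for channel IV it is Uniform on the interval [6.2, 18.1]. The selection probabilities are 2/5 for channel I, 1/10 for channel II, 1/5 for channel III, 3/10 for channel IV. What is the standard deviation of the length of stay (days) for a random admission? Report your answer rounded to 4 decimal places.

Per component, I: μ=8.3, E[X²]=137.78; II: μ=3.1, E[X²]=10.1; III: μ=8.7, E[X²]=151.38; IV: μ=12.15, E[X²]=159.423.
E[X] = 0.4·8.3 + 0.1·3.1 + 0.2·8.7 + 0.3·12.15 = 9.015.
E[X²] = 0.4·137.78 + 0.1·10.1 + 0.2·151.38 + 0.3·159.423 = 134.225.
Var(X) = E[X²] − (E[X])² = 134.225 − 81.2702 = 52.9548.
SD(X) = √52.9548 = 7.277.

7.2770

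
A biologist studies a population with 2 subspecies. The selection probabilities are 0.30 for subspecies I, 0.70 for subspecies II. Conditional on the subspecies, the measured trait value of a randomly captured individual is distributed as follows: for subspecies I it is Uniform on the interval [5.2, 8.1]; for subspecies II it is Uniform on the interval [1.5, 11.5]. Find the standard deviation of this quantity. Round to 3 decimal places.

Per component, I: μ=6.65, E[X²]=44.9233; II: μ=6.5, E[X²]=50.5833.
E[X] = 0.3·6.65 + 0.7·6.5 = 6.545.
E[X²] = 0.3·44.9233 + 0.7·50.5833 = 48.8853.
Var(X) = E[X²] − (E[X])² = 48.8853 − 42.837 = 6.04831.
SD(X) = √6.04831 = 2.45933.

2.459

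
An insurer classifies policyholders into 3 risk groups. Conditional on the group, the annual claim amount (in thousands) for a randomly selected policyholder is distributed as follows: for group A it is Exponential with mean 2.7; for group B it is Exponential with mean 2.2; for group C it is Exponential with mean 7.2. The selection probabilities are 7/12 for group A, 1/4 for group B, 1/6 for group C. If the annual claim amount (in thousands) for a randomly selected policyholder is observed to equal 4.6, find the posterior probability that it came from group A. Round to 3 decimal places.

0.600

Likelihoods f(4.6 | ·): A: 0.0674104; B: 0.0561703; C: 0.0733165.
Posterior ∝ prior × likelihood. Numerator for A: 0.583333·0.0674104 = 0.0393228.
Normalizing constant: 0.583333·0.0674104 + 0.25·0.0561703 + 0.166667·0.0733165 = 0.0655848.
P(A | observation) = 0.0393228 / 0.0655848 = 0.599572.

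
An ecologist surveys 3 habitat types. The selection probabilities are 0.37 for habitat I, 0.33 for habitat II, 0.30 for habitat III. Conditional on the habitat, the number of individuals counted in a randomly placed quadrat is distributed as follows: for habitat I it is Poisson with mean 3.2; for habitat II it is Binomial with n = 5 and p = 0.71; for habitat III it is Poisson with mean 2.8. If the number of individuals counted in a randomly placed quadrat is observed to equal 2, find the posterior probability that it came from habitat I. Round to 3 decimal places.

Likelihoods P(X=2 | ·): I: 0.208702; II: 0.122945; III: 0.238375.
Posterior ∝ prior × likelihood. Numerator for I: 0.37·0.208702 = 0.0772199.
Normalizing constant: 0.37·0.208702 + 0.33·0.122945 + 0.3·0.238375 = 0.189304.
P(I | observation) = 0.0772199 / 0.189304 = 0.407914.

0.408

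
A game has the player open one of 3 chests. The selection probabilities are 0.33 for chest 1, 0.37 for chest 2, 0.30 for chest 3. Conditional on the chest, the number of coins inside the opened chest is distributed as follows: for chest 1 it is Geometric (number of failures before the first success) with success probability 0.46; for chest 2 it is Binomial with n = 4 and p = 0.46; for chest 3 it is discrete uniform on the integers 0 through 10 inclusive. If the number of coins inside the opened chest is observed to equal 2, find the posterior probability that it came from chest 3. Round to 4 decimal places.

0.1308

Likelihoods P(X=2 | ·): 1: 0.134136; 2: 0.370215; 3: 0.0909091.
Posterior ∝ prior × likelihood. Numerator for 3: 0.3·0.0909091 = 0.0272727.
Normalizing constant: 0.33·0.134136 + 0.37·0.370215 + 0.3·0.0909091 = 0.208517.
P(3 | observation) = 0.0272727 / 0.208517 = 0.130794.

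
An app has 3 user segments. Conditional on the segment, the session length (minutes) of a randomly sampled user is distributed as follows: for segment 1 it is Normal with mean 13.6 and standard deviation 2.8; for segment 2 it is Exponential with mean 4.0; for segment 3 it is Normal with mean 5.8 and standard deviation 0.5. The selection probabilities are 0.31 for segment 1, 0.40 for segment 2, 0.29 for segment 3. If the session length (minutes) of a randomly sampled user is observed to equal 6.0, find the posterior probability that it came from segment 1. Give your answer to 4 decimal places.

0.0047

Likelihoods f(6.0 | ·): 1: 0.00358058; 2: 0.0557825; 3: 0.73654.
Posterior ∝ prior × likelihood. Numerator for 1: 0.31·0.00358058 = 0.00110998.
Normalizing constant: 0.31·0.00358058 + 0.4·0.0557825 + 0.29·0.73654 = 0.23702.
P(1 | observation) = 0.00110998 / 0.23702 = 0.00468307.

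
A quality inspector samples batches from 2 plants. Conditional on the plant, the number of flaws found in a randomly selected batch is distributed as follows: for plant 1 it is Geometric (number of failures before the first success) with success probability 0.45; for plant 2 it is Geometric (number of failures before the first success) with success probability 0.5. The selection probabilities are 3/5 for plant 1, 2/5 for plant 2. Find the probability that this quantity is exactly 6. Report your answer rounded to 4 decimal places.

0.0106

Conditional on each plant, P(X = 6): 1: 0.0124563; 2: 0.0078125.
By total probability, P(X = 6) = 0.6·0.0124563 + 0.4·0.0078125 = 0.0105988.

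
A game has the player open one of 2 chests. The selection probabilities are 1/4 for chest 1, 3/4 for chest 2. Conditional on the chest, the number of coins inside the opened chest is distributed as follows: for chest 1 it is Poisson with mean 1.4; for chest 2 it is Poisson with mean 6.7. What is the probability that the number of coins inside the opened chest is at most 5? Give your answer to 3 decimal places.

0.505

Conditional on each chest, P(X ≤ 5): 1: 0.996799; 2: 0.340649.
By total probability, P(X ≤ 5) = 0.25·0.996799 + 0.75·0.340649 = 0.504687.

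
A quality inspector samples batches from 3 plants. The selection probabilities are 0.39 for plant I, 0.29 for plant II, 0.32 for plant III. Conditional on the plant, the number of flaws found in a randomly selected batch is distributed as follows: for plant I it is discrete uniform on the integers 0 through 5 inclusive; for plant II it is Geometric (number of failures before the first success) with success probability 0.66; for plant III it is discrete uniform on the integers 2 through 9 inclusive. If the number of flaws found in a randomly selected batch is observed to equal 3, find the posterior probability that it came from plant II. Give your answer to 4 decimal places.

0.0669

Likelihoods P(X=3 | ·): I: 0.166667; II: 0.0259406; III: 0.125.
Posterior ∝ prior × likelihood. Numerator for II: 0.29·0.0259406 = 0.00752279.
Normalizing constant: 0.39·0.166667 + 0.29·0.0259406 + 0.32·0.125 = 0.112523.
P(II | observation) = 0.00752279 / 0.112523 = 0.0668557.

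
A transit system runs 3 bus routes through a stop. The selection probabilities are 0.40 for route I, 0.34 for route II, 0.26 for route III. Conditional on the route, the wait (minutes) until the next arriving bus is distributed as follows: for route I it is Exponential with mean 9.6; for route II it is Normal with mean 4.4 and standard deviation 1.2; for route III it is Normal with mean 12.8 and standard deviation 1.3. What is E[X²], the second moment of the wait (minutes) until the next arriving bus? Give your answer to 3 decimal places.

For each component E[X²] = Var + (mean)², giving I: 184.32; II: 20.8; III: 165.53.
Overall E[X²] = 0.4·184.32 + 0.34·20.8 + 0.26·165.53 = 123.838.

123.838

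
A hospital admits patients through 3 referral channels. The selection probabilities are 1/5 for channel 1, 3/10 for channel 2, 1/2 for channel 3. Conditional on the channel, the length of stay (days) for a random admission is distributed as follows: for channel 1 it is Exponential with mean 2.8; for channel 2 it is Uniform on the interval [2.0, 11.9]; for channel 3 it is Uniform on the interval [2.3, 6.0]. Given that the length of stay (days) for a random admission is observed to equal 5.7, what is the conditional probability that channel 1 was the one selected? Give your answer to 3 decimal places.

Likelihoods f(5.7 | ·): 1: 0.0466383; 2: 0.10101; 3: 0.27027.
Posterior ∝ prior × likelihood. Numerator for 1: 0.2·0.0466383 = 0.00932766.
Normalizing constant: 0.2·0.0466383 + 0.3·0.10101 + 0.5·0.27027 = 0.174766.
P(1 | observation) = 0.00932766 / 0.174766 = 0.0533723.

0.053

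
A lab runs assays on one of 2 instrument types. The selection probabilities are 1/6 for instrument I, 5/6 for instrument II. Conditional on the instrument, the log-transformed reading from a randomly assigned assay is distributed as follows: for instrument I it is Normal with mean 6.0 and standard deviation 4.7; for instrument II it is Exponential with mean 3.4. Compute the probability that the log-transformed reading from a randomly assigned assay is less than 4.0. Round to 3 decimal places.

0.632

Conditional on each instrument, P(X < 4.0): I: 0.335224; II: 0.691635.
By total probability, P(X < 4.0) = 0.166667·0.335224 + 0.833333·0.691635 = 0.632233.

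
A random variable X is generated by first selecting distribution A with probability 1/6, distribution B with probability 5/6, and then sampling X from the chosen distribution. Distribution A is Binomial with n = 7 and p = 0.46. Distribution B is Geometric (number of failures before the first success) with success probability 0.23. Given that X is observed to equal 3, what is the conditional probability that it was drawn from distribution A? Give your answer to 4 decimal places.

Likelihoods P(X=3 | ·): A: 0.289679; B: 0.105003.
Posterior ∝ prior × likelihood. Numerator for A: 0.166667·0.289679 = 0.0482798.
Normalizing constant: 0.166667·0.289679 + 0.833333·0.105003 = 0.135782.
P(A | observation) = 0.0482798 / 0.135782 = 0.355569.

0.3556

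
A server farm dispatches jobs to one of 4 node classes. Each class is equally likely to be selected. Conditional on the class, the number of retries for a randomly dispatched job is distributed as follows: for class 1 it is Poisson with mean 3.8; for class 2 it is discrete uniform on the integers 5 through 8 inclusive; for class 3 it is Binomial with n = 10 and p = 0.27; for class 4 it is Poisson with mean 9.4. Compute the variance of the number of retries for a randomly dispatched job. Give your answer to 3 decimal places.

Per component, 1: μ=3.8, E[X²]=18.24; 2: μ=6.5, E[X²]=43.5; 3: μ=2.7, E[X²]=9.261; 4: μ=9.4, E[X²]=97.76.
E[X] = 0.25·3.8 + 0.25·6.5 + 0.25·2.7 + 0.25·9.4 = 5.6.
E[X²] = 0.25·18.24 + 0.25·43.5 + 0.25·9.261 + 0.25·97.76 = 42.1903.
Var(X) = E[X²] − (E[X])² = 42.1903 − 31.36 = 10.8303.

10.830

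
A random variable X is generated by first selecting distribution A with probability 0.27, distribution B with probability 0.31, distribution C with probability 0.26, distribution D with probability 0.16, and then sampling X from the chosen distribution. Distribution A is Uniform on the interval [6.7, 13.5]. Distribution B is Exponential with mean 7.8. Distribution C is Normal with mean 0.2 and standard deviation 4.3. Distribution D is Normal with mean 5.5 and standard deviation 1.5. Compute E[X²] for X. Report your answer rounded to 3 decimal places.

For each component E[X²] = Var + (mean)², giving A: 105.863; B: 121.68; C: 18.53; D: 32.5.
Overall E[X²] = 0.27·105.863 + 0.31·121.68 + 0.26·18.53 + 0.16·32.5 = 76.3217.

76.322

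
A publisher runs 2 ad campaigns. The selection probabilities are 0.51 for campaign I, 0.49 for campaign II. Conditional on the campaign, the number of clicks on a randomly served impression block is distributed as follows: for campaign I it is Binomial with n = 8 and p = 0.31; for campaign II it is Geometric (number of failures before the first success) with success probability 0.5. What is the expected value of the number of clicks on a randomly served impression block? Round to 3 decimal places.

Component means — I: 2.48; II: 1.
E[X] = 0.51·2.48 + 0.49·1 = 1.7548.

1.755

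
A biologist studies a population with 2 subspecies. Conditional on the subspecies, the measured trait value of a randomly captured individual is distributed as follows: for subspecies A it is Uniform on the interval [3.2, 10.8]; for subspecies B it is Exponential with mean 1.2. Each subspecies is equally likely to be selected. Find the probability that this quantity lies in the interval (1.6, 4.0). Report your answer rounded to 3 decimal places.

Conditional on each subspecies, P(1.6 < X < 4.0): A: 0.105263; B: 0.227923.
By total probability, P(1.6 < X < 4.0) = 0.5·0.105263 + 0.5·0.227923 = 0.166593.

0.167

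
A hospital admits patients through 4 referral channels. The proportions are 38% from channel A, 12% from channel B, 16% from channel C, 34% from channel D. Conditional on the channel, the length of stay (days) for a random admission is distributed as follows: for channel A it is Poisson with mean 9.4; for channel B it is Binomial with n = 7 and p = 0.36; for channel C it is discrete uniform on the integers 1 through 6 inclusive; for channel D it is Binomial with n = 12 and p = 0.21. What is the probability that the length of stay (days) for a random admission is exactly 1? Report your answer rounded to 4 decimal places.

0.1118

Conditional on each channel, P(X = 1): A: 0.000777606; B: 0.173173; C: 0.166667; D: 0.188494.
By total probability, P(X = 1) = 0.38·0.000777606 + 0.12·0.173173 + 0.16·0.166667 + 0.34·0.188494 = 0.111831.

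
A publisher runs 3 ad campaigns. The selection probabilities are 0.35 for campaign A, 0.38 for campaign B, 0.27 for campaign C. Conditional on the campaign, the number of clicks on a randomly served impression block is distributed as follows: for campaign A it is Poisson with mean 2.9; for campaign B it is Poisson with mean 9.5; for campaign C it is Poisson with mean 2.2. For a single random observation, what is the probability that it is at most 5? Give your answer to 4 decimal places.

0.6210

Conditional on each campaign, P(X ≤ 5): A: 0.925826; B: 0.0885284; C: 0.97509.
By total probability, P(X ≤ 5) = 0.35·0.925826 + 0.38·0.0885284 + 0.27·0.97509 = 0.620954.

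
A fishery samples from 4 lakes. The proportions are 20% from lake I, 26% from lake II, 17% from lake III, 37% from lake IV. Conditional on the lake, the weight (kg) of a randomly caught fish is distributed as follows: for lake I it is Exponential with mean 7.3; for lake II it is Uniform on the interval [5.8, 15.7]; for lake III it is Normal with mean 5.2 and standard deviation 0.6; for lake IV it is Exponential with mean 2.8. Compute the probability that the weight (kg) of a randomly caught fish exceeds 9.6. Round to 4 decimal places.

Conditional on each lake, P(X > 9.6): I: 0.268456; II: 0.616162; III: 1.12244e-13; IV: 0.0324332.
By total probability, P(X > 9.6) = 0.2·0.268456 + 0.26·0.616162 + 0.17·1.12244e-13 + 0.37·0.0324332 = 0.225894.

0.2259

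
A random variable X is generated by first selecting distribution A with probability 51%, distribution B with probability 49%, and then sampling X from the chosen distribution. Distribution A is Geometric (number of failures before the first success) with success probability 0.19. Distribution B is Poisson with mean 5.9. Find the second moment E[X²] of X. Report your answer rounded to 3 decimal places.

For each component E[X²] = Var + (mean)², giving A: 40.6122; B: 40.71.
Overall E[X²] = 0.51·40.6122 + 0.49·40.71 = 40.6601.

40.660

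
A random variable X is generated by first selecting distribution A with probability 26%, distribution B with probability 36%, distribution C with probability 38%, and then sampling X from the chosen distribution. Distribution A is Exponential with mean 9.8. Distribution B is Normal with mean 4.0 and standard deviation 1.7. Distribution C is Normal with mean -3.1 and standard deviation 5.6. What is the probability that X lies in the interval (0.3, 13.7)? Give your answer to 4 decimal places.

0.6454

Conditional on each component, P(0.3 < X < 13.7): A: 0.722751; B: 0.98524; C: 0.270528.
By total probability, P(0.3 < X < 13.7) = 0.26·0.722751 + 0.36·0.98524 + 0.38·0.270528 = 0.645402.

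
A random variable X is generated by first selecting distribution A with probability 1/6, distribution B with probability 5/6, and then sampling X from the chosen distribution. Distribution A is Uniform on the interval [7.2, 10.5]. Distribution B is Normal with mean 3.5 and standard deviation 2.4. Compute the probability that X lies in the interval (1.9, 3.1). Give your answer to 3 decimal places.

0.151

Conditional on each component, P(1.9 < X < 3.1): A: 0; B: 0.181324.
By total probability, P(1.9 < X < 3.1) = 0.166667·0 + 0.833333·0.181324 = 0.151103.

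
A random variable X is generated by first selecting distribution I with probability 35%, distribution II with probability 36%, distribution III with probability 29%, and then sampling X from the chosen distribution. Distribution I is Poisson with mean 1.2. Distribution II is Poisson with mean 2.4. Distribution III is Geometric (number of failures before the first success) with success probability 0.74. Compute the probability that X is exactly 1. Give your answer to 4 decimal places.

Conditional on each component, P(X = 1): I: 0.361433; II: 0.217723; III: 0.1924.
By total probability, P(X = 1) = 0.35·0.361433 + 0.36·0.217723 + 0.29·0.1924 = 0.260678.

0.2607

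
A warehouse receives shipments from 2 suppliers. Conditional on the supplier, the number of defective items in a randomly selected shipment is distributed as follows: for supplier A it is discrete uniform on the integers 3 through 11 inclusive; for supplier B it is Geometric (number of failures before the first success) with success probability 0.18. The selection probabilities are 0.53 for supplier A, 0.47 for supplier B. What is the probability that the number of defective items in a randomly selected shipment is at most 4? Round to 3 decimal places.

0.414

Conditional on each supplier, P(X ≤ 4): A: 0.222222; B: 0.62926.
By total probability, P(X ≤ 4) = 0.53·0.222222 + 0.47·0.62926 = 0.41353.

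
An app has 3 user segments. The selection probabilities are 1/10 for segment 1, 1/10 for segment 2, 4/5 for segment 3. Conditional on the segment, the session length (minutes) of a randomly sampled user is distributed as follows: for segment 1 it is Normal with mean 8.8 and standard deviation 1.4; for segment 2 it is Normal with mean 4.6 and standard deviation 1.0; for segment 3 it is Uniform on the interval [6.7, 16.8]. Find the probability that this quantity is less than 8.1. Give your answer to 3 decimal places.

Conditional on each segment, P(X < 8.1): 1: 0.308538; 2: 0.999767; 3: 0.138614.
By total probability, P(X < 8.1) = 0.1·0.308538 + 0.1·0.999767 + 0.8·0.138614 = 0.241722.

0.242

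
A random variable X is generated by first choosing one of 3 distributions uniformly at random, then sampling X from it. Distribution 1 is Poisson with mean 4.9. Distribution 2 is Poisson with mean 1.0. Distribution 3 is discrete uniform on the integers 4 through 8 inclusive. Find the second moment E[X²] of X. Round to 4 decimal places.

For each component E[X²] = Var + (mean)², giving 1: 28.91; 2: 2; 3: 38.
Overall E[X²] = 0.333333·28.91 + 0.333333·2 + 0.333333·38 = 22.97.

22.9700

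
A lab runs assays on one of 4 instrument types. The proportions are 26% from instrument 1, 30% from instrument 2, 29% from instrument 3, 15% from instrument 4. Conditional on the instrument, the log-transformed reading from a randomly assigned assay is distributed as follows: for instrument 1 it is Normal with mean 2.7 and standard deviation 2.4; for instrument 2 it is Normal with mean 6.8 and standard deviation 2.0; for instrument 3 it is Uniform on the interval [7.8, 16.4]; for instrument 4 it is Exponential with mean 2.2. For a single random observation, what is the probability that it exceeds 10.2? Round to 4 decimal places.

0.2241

Conditional on each instrument, P(X > 10.2): 1: 0.000889025; 2: 0.0445655; 3: 0.72093; 4: 0.00969288.
By total probability, P(X > 10.2) = 0.26·0.000889025 + 0.3·0.0445655 + 0.29·0.72093 + 0.15·0.00969288 = 0.224124.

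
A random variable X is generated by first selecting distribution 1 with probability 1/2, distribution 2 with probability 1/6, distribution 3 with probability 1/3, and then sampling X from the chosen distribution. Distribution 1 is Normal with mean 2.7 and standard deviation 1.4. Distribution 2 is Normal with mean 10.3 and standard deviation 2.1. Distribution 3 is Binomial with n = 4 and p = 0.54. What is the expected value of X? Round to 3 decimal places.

3.787

Component means — 1: 2.7; 2: 10.3; 3: 2.16.
E[X] = 0.5·2.7 + 0.166667·10.3 + 0.333333·2.16 = 3.78667.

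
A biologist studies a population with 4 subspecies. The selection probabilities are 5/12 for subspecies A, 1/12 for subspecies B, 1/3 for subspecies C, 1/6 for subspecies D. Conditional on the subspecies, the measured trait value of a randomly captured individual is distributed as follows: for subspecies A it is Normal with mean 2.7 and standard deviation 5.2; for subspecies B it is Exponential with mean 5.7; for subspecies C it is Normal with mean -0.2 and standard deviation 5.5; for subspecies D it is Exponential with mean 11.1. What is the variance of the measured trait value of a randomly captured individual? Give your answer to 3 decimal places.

59.439

Per component, A: μ=2.7, E[X²]=34.33; B: μ=5.7, E[X²]=64.98; C: μ=-0.2, E[X²]=30.29; D: μ=11.1, E[X²]=246.42.
E[X] = 0.416667·2.7 + 0.0833333·5.7 + 0.333333·-0.2 + 0.166667·11.1 = 3.38333.
E[X²] = 0.416667·34.33 + 0.0833333·64.98 + 0.333333·30.29 + 0.166667·246.42 = 70.8858.
Var(X) = E[X²] − (E[X])² = 70.8858 − 11.4469 = 59.4389.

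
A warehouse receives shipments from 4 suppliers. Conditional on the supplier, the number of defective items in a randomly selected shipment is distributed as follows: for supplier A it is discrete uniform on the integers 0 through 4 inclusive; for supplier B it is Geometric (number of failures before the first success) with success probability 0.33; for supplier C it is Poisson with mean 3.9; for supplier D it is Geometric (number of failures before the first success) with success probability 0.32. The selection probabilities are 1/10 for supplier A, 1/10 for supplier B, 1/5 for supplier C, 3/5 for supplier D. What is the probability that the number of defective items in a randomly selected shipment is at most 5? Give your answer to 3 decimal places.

Conditional on each supplier, P(X ≤ 5): A: 1; B: 0.909542; C: 0.800558; D: 0.901133.
By total probability, P(X ≤ 5) = 0.1·1 + 0.1·0.909542 + 0.2·0.800558 + 0.6·0.901133 = 0.891745.

0.892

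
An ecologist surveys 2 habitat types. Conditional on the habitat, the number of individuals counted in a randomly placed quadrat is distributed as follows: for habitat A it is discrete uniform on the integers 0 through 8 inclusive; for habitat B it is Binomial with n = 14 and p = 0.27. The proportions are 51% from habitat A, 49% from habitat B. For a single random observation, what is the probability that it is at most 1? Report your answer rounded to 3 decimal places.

Conditional on each habitat, P(X ≤ 1): A: 0.222222; B: 0.0754004.
By total probability, P(X ≤ 1) = 0.51·0.222222 + 0.49·0.0754004 = 0.15028.

0.150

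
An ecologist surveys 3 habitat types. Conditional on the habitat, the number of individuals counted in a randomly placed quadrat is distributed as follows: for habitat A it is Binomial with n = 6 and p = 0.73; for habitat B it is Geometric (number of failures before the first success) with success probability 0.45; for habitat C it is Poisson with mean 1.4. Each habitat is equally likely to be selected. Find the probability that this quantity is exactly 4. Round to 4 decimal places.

Conditional on each habitat, P(X = 4): A: 0.310535; B: 0.0411778; C: 0.039472.
By total probability, P(X = 4) = 0.333333·0.310535 + 0.333333·0.0411778 + 0.333333·0.039472 = 0.130395.

0.1304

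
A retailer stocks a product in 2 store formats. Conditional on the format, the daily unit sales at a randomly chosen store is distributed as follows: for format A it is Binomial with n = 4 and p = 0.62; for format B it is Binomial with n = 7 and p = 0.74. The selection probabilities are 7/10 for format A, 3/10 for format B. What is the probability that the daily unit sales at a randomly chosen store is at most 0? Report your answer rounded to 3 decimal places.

0.015

Conditional on each format, P(X ≤ 0): A: 0.0208514; B: 8.03181e-05.
By total probability, P(X ≤ 0) = 0.7·0.0208514 + 0.3·8.03181e-05 = 0.01462.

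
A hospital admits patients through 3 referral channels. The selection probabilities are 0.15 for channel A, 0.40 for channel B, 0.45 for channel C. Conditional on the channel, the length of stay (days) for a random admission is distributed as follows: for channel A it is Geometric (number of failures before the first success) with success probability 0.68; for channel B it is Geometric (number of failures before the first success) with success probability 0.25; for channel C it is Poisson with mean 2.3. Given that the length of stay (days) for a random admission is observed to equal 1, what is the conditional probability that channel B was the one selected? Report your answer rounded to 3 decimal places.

0.355

Likelihoods P(X=1 | ·): A: 0.2176; B: 0.1875; C: 0.230595.
Posterior ∝ prior × likelihood. Numerator for B: 0.4·0.1875 = 0.075.
Normalizing constant: 0.15·0.2176 + 0.4·0.1875 + 0.45·0.230595 = 0.211408.
P(B | observation) = 0.075 / 0.211408 = 0.354764.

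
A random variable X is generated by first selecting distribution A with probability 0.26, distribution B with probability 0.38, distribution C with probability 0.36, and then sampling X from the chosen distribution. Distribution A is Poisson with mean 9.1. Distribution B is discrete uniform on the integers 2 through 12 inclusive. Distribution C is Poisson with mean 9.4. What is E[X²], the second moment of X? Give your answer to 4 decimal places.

81.5102

For each component E[X²] = Var + (mean)², giving A: 91.91; B: 59; C: 97.76.
Overall E[X²] = 0.26·91.91 + 0.38·59 + 0.36·97.76 = 81.5102.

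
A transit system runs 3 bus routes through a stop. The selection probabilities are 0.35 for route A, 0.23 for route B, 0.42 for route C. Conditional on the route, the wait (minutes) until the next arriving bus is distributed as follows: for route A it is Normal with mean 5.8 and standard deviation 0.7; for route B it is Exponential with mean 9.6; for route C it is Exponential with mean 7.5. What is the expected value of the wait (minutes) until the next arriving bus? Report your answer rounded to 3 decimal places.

7.388

Component means — A: 5.8; B: 9.6; C: 7.5.
E[X] = 0.35·5.8 + 0.23·9.6 + 0.42·7.5 = 7.388.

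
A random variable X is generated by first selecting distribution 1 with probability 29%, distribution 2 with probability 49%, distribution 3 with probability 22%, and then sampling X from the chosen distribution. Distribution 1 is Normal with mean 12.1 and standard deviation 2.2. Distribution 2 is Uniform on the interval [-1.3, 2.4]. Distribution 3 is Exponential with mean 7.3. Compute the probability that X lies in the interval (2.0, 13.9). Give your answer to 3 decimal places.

Conditional on each component, P(2.0 < X < 13.9): 1: 0.793371; 2: 0.108108; 3: 0.611398.
By total probability, P(2.0 < X < 13.9) = 0.29·0.793371 + 0.49·0.108108 + 0.22·0.611398 = 0.417558.

0.418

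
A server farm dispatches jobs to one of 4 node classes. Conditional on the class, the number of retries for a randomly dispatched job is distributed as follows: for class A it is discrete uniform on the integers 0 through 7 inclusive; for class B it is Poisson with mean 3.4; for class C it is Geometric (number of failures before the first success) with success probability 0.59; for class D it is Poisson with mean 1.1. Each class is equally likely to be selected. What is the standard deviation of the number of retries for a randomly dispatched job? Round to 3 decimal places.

2.093

Per component, A: μ=3.5, E[X²]=17.5; B: μ=3.4, E[X²]=14.96; C: μ=0.694915, E[X²]=1.66073; D: μ=1.1, E[X²]=2.31.
E[X] = 0.25·3.5 + 0.25·3.4 + 0.25·0.694915 + 0.25·1.1 = 2.17373.
E[X²] = 0.25·17.5 + 0.25·14.96 + 0.25·1.66073 + 0.25·2.31 = 9.10768.
Var(X) = E[X²] − (E[X])² = 9.10768 − 4.7251 = 4.38259.
SD(X) = √4.38259 = 2.09346.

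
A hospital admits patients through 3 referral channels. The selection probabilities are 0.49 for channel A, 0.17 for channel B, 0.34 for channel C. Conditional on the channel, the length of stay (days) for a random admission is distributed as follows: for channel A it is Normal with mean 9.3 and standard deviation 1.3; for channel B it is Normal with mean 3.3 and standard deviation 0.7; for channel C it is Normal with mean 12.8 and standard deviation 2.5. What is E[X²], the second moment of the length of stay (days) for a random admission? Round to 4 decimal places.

For each component E[X²] = Var + (mean)², giving A: 88.18; B: 11.38; C: 170.09.
Overall E[X²] = 0.49·88.18 + 0.17·11.38 + 0.34·170.09 = 102.973.

102.9734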